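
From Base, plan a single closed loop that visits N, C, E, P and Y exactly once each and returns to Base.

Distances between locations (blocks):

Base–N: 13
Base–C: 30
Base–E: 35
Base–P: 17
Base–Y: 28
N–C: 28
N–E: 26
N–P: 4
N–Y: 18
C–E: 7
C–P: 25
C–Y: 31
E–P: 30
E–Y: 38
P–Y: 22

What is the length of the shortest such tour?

Base→N→C→E→P→Y→Base: 13+28+7+30+22+28 = 128
Base→N→C→E→Y→P→Base: 13+28+7+38+22+17 = 125
Base→N→C→P→E→Y→Base: 13+28+25+30+38+28 = 162
Base→N→C→P→Y→E→Base: 13+28+25+22+38+35 = 161
Base→N→C→Y→E→P→Base: 13+28+31+38+30+17 = 157
Base→N→C→Y→P→E→Base: 13+28+31+22+30+35 = 159
Base→N→E→C→P→Y→Base: 13+26+7+25+22+28 = 121
Base→N→E→C→Y→P→Base: 13+26+7+31+22+17 = 116
Base→N→E→P→C→Y→Base: 13+26+30+25+31+28 = 153
Base→N→E→P→Y→C→Base: 13+26+30+22+31+30 = 152
Base→N→E→Y→C→P→Base: 13+26+38+31+25+17 = 150
Base→N→E→Y→P→C→Base: 13+26+38+22+25+30 = 154
Base→N→P→C→E→Y→Base: 13+4+25+7+38+28 = 115
Base→N→P→C→Y→E→Base: 13+4+25+31+38+35 = 146
… (46 more)
Base→N→P→Y→C→E→Base: 13+4+22+31+7+35 = 112  ← best
The minimum is 112.
One optimal route: Base → N → P → Y → C → E → Base (or its reverse).

Minimum total distance: 112 blocks.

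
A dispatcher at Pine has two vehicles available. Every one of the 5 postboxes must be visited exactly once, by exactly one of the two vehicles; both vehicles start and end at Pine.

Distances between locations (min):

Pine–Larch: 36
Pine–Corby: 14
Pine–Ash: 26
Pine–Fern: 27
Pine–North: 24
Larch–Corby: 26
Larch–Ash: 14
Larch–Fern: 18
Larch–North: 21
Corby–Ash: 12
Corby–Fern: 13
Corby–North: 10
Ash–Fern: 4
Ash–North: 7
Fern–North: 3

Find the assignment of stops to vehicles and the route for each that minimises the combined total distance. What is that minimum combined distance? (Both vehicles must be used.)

There are 2^4 − 1 = 15 ways to divide the 5 stops into two non-empty groups. For each, the best each vehicle can do is its own shortest tour through its group:
  {Larch} + {Corby, Ash, Fern, North}: 72 + 57 = 129
  {Corby} + {Larch, Ash, Fern, North}: 28 + 81 = 109
  {Larch, Corby} + {Ash, Fern, North}: 76 + 57 = 133
  {Ash} + {Larch, Corby, Fern, North}: 52 + 81 = 133
  {Larch, Ash} + {Corby, Fern, North}: 76 + 54 = 130
  {Corby, Ash} + {Larch, Fern, North}: 52 + 81 = 133
  … (15 splits in total)
Best: vehicle 1 Pine → Corby → Pine = 28; vehicle 2 Pine → Larch → Ash → Fern → North → Pine = 81; combined 109.

Minimum combined distance: 109 min.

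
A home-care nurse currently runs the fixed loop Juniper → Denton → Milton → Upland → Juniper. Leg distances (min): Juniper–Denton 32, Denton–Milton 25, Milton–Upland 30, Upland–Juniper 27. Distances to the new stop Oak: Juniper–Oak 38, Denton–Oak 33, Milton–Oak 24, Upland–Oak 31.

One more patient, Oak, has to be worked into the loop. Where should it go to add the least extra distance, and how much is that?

Insertion cost between consecutive stops i–j is d(i,Oak) + d(Oak,j) − d(i,j):
  between Juniper and Denton: 38 + 33 − 32 = 39
  between Denton and Milton: 33 + 24 − 25 = 32
  between Milton and Upland: 24 + 31 − 30 = 25
  between Upland and Juniper: 31 + 38 − 27 = 42
Cheapest insertion is between Milton and Upland, adding 25.
New total = 114 + 25 = 139.

+25 min — insert Oak between Milton and Upland.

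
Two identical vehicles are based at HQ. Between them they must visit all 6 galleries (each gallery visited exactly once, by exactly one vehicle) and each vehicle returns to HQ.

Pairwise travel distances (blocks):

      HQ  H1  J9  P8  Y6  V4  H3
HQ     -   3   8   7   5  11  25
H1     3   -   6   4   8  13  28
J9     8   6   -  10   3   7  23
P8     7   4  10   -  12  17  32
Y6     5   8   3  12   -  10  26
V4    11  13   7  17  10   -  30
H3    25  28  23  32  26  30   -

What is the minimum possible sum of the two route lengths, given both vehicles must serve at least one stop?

Minimum combined distance: 84 blocks.

Try each way of splitting the stops between the two vehicles (each non-empty) and, for each split, find the best tour for each vehicle:
  {H1} + {J9, P8, Y6, V4, H3}: 6 + 84 = 90
  {J9} + {H1, P8, Y6, V4, H3}: 16 + 84 = 100
  {H1, J9} + {P8, Y6, V4, H3}: 17 + 84 = 101
  {P8} + {H1, J9, Y6, V4, H3}: 14 + 76 = 90
  {H1, P8} + {J9, Y6, V4, H3}: 14 + 70 = 84
  {J9, P8} + {H1, Y6, V4, H3}: 25 + 76 = 101
  … (31 splits in total)
Best: vehicle 1 HQ → H1 → P8 → HQ = 14; vehicle 2 HQ → Y6 → J9 → V4 → H3 → HQ = 70; combined 84.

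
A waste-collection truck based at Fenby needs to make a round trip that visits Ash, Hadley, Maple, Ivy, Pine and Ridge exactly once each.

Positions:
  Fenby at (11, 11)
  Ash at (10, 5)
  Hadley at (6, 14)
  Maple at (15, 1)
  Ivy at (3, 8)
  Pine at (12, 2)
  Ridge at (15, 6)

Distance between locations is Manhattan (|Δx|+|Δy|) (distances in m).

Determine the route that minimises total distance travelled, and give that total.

Fenby → Ash → Hadley → Maple → Ivy → Pine → Ridge → Fenby: 7+13+22+19+15+7+9 = 92
Fenby → Ash → Hadley → Maple → Ivy → Ridge → Pine → Fenby: 7+13+22+19+14+7+10 = 92
Fenby → Ash → Hadley → Maple → Pine → Ivy → Ridge → Fenby: 7+13+22+4+15+14+9 = 84
Fenby → Ash → Hadley → Maple → Pine → Ridge → Ivy → Fenby: 7+13+22+4+7+14+11 = 78
Fenby → Ash → Hadley → Maple → Ridge → Ivy → Pine → Fenby: 7+13+22+5+14+15+10 = 86
Fenby → Ash → Hadley → Maple → Ridge → Pine → Ivy → Fenby: 7+13+22+5+7+15+11 = 80
Fenby → Ash → Hadley → Ivy → Maple → Pine → Ridge → Fenby: 7+13+9+19+4+7+9 = 68
Fenby → Ash → Hadley → Ivy → Maple → Ridge → Pine → Fenby: 7+13+9+19+5+7+10 = 70
… (352 more)
Fenby → Hadley → Ivy → Ash → Pine → Maple → Ridge → Fenby: 8+9+10+5+4+5+9 = 50  ← best
The minimum is 50.
One optimal route: Fenby → Hadley → Ivy → Ash → Pine → Maple → Ridge → Fenby (or its reverse).

Minimum total distance: 50 m.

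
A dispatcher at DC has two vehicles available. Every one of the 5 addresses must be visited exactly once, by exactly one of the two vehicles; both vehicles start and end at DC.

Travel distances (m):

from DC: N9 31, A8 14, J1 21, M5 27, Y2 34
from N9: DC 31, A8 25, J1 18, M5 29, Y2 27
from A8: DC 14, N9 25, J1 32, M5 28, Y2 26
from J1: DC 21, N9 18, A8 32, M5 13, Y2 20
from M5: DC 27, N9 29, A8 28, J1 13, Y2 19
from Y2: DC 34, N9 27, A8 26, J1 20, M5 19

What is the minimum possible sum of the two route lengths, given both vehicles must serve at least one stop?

Minimum combined distance: 139 m.

Try each way of splitting the stops between the two vehicles (each non-empty) and, for each split, find the best tour for each vehicle:
  {N9} + {A8, J1, M5, Y2}: 62 + 93 = 155
  {A8} + {N9, J1, M5, Y2}: 28 + 111 = 139
  {N9, A8} + {J1, M5, Y2}: 70 + 87 = 157
  {J1} + {N9, A8, M5, Y2}: 42 + 112 = 154
  {N9, J1} + {A8, M5, Y2}: 70 + 86 = 156
  {A8, J1} + {N9, M5, Y2}: 67 + 104 = 171
  … (15 splits in total)
Best: vehicle 1 DC → A8 → DC = 28; vehicle 2 DC → N9 → Y2 → M5 → J1 → DC = 111; combined 139.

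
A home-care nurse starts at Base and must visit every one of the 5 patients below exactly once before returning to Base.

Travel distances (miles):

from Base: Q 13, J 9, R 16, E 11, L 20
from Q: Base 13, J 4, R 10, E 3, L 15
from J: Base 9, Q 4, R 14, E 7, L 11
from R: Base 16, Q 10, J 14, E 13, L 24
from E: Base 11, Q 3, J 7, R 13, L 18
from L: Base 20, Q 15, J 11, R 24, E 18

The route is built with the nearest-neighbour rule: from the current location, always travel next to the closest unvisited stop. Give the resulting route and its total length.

73 miles along Base → J → Q → E → R → L → Base.

From Base: distances to unvisited — J=9, E=11, Q=13, R=16, L=20. Nearest is J (9).
From J: distances to unvisited — Q=4, E=7, L=11, R=14. Nearest is Q (4).
From Q: distances to unvisited — E=3, R=10, L=15. Nearest is E (3).
From E: distances to unvisited — R=13, L=18. Nearest is R (13).
From R: distances to unvisited — L=24. Nearest is L (24).
Return L→Base: 20.
Total = 9 + 4 + 3 + 13 + 24 + 20 = 73.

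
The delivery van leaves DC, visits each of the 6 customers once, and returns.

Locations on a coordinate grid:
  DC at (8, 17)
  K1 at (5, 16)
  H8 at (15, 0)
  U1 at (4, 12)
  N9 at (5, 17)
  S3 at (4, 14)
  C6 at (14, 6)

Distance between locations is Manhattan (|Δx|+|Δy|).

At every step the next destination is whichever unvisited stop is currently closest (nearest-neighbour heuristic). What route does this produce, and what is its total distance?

DC → [N9:3 / K1:4 / S3:7 / U1:9 / C6:17 / H8:24] → N9 (3)
N9 → [K1:1 / S3:4 / U1:6 / C6:20 / H8:27] → K1 (1)
K1 → [S3:3 / U1:5 / C6:19 / H8:26] → S3 (3)
S3 → [U1:2 / C6:18 / H8:25] → U1 (2)
U1 → [C6:16 / H8:23] → C6 (16)
C6 → [H8:7] → H8 (7)
Return H8→DC: 24.
Total = 3 + 1 + 3 + 2 + 16 + 7 + 24 = 56.

Nearest-neighbour total = 56; route DC → N9 → K1 → S3 → U1 → C6 → H8 → DC.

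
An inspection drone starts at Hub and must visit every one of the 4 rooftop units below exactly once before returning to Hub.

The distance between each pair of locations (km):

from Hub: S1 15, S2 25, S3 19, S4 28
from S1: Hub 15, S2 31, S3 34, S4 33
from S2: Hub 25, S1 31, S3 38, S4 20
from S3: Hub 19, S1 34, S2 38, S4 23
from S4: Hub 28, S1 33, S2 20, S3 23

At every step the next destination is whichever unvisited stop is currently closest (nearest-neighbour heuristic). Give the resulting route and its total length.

Total distance 108 km via the nearest-neighbour route Hub → S1 → S2 → S4 → S3 → Hub.

Hub → [S1:15 / S3:19 / S2:25 / S4:28] → S1 (15)
S1 → [S2:31 / S4:33 / S3:34] → S2 (31)
S2 → [S4:20 / S3:38] → S4 (20)
S4 → [S3:23] → S3 (23)
Return S3→Hub: 19.
Total = 15 + 31 + 20 + 23 + 19 = 108.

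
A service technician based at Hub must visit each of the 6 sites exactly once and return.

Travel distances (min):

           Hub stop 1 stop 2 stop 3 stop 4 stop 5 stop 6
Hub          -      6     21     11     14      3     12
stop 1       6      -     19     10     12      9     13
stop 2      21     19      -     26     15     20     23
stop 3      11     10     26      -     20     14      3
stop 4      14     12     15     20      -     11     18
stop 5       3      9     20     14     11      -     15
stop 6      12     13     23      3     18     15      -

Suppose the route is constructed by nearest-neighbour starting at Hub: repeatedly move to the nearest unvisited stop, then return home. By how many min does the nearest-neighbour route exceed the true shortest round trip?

Hub: stop 5=3, stop 1=6, stop 3=11, stop 6=12, stop 4=14, stop 2=21 ⇒ stop 5
stop 5: stop 1=9, stop 4=11, stop 3=14, stop 6=15, stop 2=20 ⇒ stop 1
stop 1: stop 3=10, stop 4=12, stop 6=13, stop 2=19 ⇒ stop 3
stop 3: stop 6=3, stop 4=20, stop 2=26 ⇒ stop 6
stop 6: stop 4=18, stop 2=23 ⇒ stop 4
stop 4: stop 2=15 ⇒ stop 2
NN route Hub → stop 5 → stop 1 → stop 3 → stop 6 → stop 4 → stop 2 → Hub costs 79.
Optimal: Hub → stop 1 → stop 3 → stop 6 → stop 2 → stop 4 → stop 5 → Hub costs 71 (by enumerating all 360 distinct tours).
Excess = 79 − 71 = 8.

The nearest-neighbour route is 8 min longer than optimal.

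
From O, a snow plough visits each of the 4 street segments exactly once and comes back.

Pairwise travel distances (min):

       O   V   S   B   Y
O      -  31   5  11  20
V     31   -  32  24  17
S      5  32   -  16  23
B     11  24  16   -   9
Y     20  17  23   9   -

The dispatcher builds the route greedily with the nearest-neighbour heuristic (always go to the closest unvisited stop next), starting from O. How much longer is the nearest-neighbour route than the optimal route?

Excess over optimum: 4 min.

From O: S=5, B=11, Y=20, V=31 → choose S (5).
From S: B=16, Y=23, V=32 → choose B (16).
From B: Y=9, V=24 → choose Y (9).
From Y: V=17 → choose V (17).
NN route O → S → B → Y → V → O costs 78.
Optimal: O → S → V → Y → B → O costs 74 (by enumerating all 12 distinct tours).
Excess = 78 − 74 = 4.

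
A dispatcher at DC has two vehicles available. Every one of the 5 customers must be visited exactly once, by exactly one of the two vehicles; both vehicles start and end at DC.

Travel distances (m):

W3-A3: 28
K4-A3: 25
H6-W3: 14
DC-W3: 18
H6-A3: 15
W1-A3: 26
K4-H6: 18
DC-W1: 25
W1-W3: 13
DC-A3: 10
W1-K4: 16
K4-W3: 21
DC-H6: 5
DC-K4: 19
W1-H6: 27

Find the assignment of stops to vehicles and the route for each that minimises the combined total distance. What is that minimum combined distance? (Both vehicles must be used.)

Minimum combined distance: 87 m.

Try each way of splitting the stops between the two vehicles (each non-empty) and, for each split, find the best tour for each vehicle:
  {W1} + {K4, H6, W3, A3}: 50 + 75 = 125
  {K4} + {W1, H6, W3, A3}: 38 + 68 = 106
  {W1, K4} + {H6, W3, A3}: 60 + 57 = 117
  {H6} + {W1, K4, W3, A3}: 10 + 82 = 92
  {W1, H6} + {K4, W3, A3}: 57 + 74 = 131
  {K4, H6} + {W1, W3, A3}: 42 + 67 = 109
  … (15 splits in total)
  {W1, K4, H6, W3} + {A3}: 67 + 20 = 87  ← best
Best: vehicle 1 DC → K4 → W1 → W3 → H6 → DC = 67; vehicle 2 DC → A3 → DC = 20; combined 87.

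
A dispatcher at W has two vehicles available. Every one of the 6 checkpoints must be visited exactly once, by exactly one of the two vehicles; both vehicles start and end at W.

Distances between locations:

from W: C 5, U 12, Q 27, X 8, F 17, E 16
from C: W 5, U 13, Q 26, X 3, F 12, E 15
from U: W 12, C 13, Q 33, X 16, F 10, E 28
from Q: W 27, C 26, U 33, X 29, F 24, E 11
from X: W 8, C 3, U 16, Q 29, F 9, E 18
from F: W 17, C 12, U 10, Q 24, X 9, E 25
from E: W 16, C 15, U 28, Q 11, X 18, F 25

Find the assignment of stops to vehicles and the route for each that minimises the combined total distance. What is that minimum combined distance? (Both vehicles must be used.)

Try each way of splitting the stops between the two vehicles (each non-empty) and, for each split, find the best tour for each vehicle:
  {C} + {U, Q, X, F, E}: 10 + 83 = 93
  {U} + {C, Q, X, F, E}: 24 + 68 = 92
  {C, U} + {Q, X, F, E}: 30 + 68 = 98
  {Q} + {C, U, X, F, E}: 54 + 65 = 119
  {C, Q} + {U, X, F, E}: 58 + 65 = 123
  {U, Q} + {C, X, F, E}: 72 + 58 = 130
  … (31 splits in total)
  {C, X} + {U, Q, F, E}: 16 + 73 = 89  ← best
Best: vehicle 1 W → C → X → W = 16; vehicle 2 W → U → F → Q → E → W = 73; combined 89.

89 — the smallest possible combined total.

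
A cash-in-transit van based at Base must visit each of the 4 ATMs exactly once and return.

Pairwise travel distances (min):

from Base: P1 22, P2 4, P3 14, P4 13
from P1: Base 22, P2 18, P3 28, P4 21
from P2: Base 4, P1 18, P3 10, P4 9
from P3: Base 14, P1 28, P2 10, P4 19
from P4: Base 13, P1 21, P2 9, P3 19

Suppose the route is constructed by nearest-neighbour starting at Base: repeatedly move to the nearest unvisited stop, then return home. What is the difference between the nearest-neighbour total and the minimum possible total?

Base: P2=4, P4=13, P3=14, P1=22 ⇒ P2
P2: P4=9, P3=10, P1=18 ⇒ P4
P4: P3=19, P1=21 ⇒ P3
P3: P1=28 ⇒ P1
NN route Base → P2 → P4 → P3 → P1 → Base costs 82.
Optimal: Base → P1 → P4 → P2 → P3 → Base costs 76 (by enumerating all 12 distinct tours).
Excess = 82 − 76 = 6.

The nearest-neighbour route is 6 min longer than optimal.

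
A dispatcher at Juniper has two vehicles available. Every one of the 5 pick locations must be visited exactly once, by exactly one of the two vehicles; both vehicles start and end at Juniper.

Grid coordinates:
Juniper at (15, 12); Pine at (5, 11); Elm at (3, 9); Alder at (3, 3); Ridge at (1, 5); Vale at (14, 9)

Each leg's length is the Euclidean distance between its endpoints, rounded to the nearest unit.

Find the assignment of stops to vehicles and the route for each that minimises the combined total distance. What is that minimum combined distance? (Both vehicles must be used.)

Minimum combined distance: 41.

There are 2^4 − 1 = 15 ways to divide the 5 stops into two non-empty groups. For each, the best each vehicle can do is its own shortest tour through its group:
  {Pine} + {Elm, Alder, Ridge, Vale}: 20 + 35 = 55
  {Elm} + {Pine, Alder, Ridge, Vale}: 24 + 36 = 60
  {Pine, Elm} + {Alder, Ridge, Vale}: 25 + 35 = 60
  {Alder} + {Pine, Elm, Ridge, Vale}: 30 + 34 = 64
  {Pine, Alder} + {Elm, Ridge, Vale}: 33 + 33 = 66
  {Elm, Alder} + {Pine, Ridge, Vale}: 33 + 34 = 67
  … (15 splits in total)
  {Pine, Elm, Alder, Ridge} + {Vale}: 35 + 6 = 41  ← best
Best: vehicle 1 Juniper → Pine → Elm → Ridge → Alder → Juniper = 35; vehicle 2 Juniper → Vale → Juniper = 6; combined 41.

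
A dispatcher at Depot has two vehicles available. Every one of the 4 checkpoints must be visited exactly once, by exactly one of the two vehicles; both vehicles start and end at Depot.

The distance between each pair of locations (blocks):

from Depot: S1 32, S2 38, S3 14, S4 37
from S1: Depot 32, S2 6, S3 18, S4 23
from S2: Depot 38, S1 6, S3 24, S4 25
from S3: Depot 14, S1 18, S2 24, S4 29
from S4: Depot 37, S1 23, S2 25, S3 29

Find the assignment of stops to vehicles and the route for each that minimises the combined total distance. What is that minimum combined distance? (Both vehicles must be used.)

Try each way of splitting the stops between the two vehicles (each non-empty) and, for each split, find the best tour for each vehicle:
  {S1} + {S2, S3, S4}: 64 + 100 = 164
  {S2} + {S1, S3, S4}: 76 + 92 = 168
  {S1, S2} + {S3, S4}: 76 + 80 = 156
  {S3} + {S1, S2, S4}: 28 + 100 = 128
  {S1, S3} + {S2, S4}: 64 + 100 = 164
  {S2, S3} + {S1, S4}: 76 + 92 = 168
  … (7 splits in total)
Best: vehicle 1 Depot → S3 → Depot = 28; vehicle 2 Depot → S1 → S2 → S4 → Depot = 100; combined 128.

128 blocks — the smallest possible combined total.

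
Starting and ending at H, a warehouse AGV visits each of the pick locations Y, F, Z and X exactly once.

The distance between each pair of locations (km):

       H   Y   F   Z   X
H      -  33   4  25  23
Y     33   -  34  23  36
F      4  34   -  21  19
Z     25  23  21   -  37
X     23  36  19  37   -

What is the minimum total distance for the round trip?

H → Y → F → Z → X → H: 33+34+21+37+23 = 148
H → Y → F → X → Z → H: 33+34+19+37+25 = 148
H → Y → Z → F → X → H: 33+23+21+19+23 = 119
H → Y → Z → X → F → H: 33+23+37+19+4 = 116
H → Y → X → F → Z → H: 33+36+19+21+25 = 134
H → Y → X → Z → F → H: 33+36+37+21+4 = 131
H → F → Y → Z → X → H: 4+34+23+37+23 = 121
H → F → Y → X → Z → H: 4+34+36+37+25 = 136
H → F → Z → Y → X → H: 4+21+23+36+23 = 107
H → F → X → Y → Z → H: 4+19+36+23+25 = 107
H → Z → Y → F → X → H: 25+23+34+19+23 = 124
H → Z → F → Y → X → H: 25+21+34+36+23 = 139
The minimum is 107.
One optimal route: H → F → Z → Y → X → H (or its reverse).

107 km — the shortest possible round trip.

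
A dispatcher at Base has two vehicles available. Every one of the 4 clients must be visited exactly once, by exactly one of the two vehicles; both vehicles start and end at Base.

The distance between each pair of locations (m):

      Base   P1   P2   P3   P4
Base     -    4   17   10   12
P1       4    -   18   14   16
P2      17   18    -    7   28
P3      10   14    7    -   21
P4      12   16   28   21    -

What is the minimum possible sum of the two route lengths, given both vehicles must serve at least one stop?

63 m — the smallest possible combined total.

There are 2^3 − 1 = 7 ways to divide the 4 stops into two non-empty groups. For each, the best each vehicle can do is its own shortest tour through its group:
  {P1} + {P2, P3, P4}: 8 + 57 = 65
  {P2} + {P1, P3, P4}: 34 + 51 = 85
  {P1, P2} + {P3, P4}: 39 + 43 = 82
  {P3} + {P1, P2, P4}: 20 + 62 = 82
  {P1, P3} + {P2, P4}: 28 + 57 = 85
  {P2, P3} + {P1, P4}: 34 + 32 = 66
  … (7 splits in total)
  {P1, P2, P3} + {P4}: 39 + 24 = 63  ← best
Best: vehicle 1 Base → P1 → P2 → P3 → Base = 39; vehicle 2 Base → P4 → Base = 24; combined 63.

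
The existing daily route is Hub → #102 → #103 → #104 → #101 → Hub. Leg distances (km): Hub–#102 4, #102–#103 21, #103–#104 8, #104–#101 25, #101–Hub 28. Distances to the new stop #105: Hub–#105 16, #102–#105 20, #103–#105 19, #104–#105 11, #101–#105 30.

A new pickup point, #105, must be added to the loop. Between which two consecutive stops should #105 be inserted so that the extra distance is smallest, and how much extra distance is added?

Minimum extra distance: 16 km, inserting #105 between #104 and #101.

Insertion cost between consecutive stops i–j is d(i,#105) + d(#105,j) − d(i,j):
  between Hub and #102: 16 + 20 − 4 = 32
  between #102 and #103: 20 + 19 − 21 = 18
  between #103 and #104: 19 + 11 − 8 = 22
  between #104 and #101: 11 + 30 − 25 = 16
  between #101 and Hub: 30 + 16 − 28 = 18
Cheapest insertion is between #104 and #101, adding 16.
New total = 86 + 16 = 102.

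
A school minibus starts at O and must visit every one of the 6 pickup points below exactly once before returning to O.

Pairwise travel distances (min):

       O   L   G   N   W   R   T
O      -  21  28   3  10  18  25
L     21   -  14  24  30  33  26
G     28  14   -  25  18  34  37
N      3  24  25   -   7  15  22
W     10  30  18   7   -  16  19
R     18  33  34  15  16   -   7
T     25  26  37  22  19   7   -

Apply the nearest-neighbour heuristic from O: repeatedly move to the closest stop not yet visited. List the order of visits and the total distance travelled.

O → [N:3 / W:10 / R:18 / L:21 / T:25 / G:28] → N (3)
N → [W:7 / R:15 / T:22 / L:24 / G:25] → W (7)
W → [R:16 / G:18 / T:19 / L:30] → R (16)
R → [T:7 / L:33 / G:34] → T (7)
T → [L:26 / G:37] → L (26)
L → [G:14] → G (14)
Return G→O: 28.
Total = 3 + 7 + 16 + 7 + 26 + 14 + 28 = 101.

101 min along O → N → W → R → T → L → G → O.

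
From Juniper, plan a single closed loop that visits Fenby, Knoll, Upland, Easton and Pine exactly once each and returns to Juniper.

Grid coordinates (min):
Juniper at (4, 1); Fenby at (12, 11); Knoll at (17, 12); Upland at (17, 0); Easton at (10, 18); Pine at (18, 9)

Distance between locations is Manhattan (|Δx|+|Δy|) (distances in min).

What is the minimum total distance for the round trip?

There are 60 distinct closed tours to check (reversals are equivalent).
Juniper → Fenby → Knoll → Upland → Easton → Pine → Juniper: 18+6+12+25+17+22 = 100
Juniper → Fenby → Knoll → Upland → Pine → Easton → Juniper: 18+6+12+10+17+23 = 86
Juniper → Fenby → Knoll → Easton → Upland → Pine → Juniper: 18+6+13+25+10+22 = 94
Juniper → Fenby → Knoll → Easton → Pine → Upland → Juniper: 18+6+13+17+10+14 = 78
Juniper → Fenby → Knoll → Pine → Upland → Easton → Juniper: 18+6+4+10+25+23 = 86
Juniper → Fenby → Knoll → Pine → Easton → Upland → Juniper: 18+6+4+17+25+14 = 84
Juniper → Fenby → Upland → Knoll → Easton → Pine → Juniper: 18+16+12+13+17+22 = 98
Juniper → Fenby → Upland → Knoll → Pine → Easton → Juniper: 18+16+12+4+17+23 = 90
Juniper → Fenby → Upland → Easton → Knoll → Pine → Juniper: 18+16+25+13+4+22 = 98
Juniper → Fenby → Upland → Easton → Pine → Knoll → Juniper: 18+16+25+17+4+24 = 104
Juniper → Fenby → Upland → Pine → Knoll → Easton → Juniper: 18+16+10+4+13+23 = 84
Juniper → Fenby → Upland → Pine → Easton → Knoll → Juniper: 18+16+10+17+13+24 = 98
Juniper → Fenby → Easton → Knoll → Upland → Pine → Juniper: 18+9+13+12+10+22 = 84
Juniper → Fenby → Easton → Knoll → Pine → Upland → Juniper: 18+9+13+4+10+14 = 68
… (46 more)
Juniper → Upland → Pine → Knoll → Fenby → Easton → Juniper: 14+10+4+6+9+23 = 66  ← best
The minimum is 66.
One optimal route: Juniper → Upland → Pine → Knoll → Fenby → Easton → Juniper (or its reverse).

Minimum total distance: 66 min.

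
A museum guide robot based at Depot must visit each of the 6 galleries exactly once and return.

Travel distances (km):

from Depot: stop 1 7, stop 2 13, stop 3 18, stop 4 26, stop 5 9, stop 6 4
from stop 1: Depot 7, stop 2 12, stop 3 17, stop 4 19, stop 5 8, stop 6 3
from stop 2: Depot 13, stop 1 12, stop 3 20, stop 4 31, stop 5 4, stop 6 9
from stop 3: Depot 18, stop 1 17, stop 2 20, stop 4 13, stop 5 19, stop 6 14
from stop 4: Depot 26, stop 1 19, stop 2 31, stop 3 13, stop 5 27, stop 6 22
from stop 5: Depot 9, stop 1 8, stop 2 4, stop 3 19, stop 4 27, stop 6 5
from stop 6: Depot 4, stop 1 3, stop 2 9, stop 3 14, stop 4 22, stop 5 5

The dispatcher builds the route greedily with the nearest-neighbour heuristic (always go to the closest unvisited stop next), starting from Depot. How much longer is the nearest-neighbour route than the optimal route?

The nearest-neighbour route is 6 km longer than optimal.

Depot: stop 6=4, stop 1=7, stop 5=9, stop 2=13, stop 3=18, stop 4=26 ⇒ stop 6
stop 6: stop 1=3, stop 5=5, stop 2=9, stop 3=14, stop 4=22 ⇒ stop 1
stop 1: stop 5=8, stop 2=12, stop 3=17, stop 4=19 ⇒ stop 5
stop 5: stop 2=4, stop 3=19, stop 4=27 ⇒ stop 2
stop 2: stop 3=20, stop 4=31 ⇒ stop 3
stop 3: stop 4=13 ⇒ stop 4
NN route Depot → stop 6 → stop 1 → stop 5 → stop 2 → stop 3 → stop 4 → Depot costs 78.
Optimal: Depot → stop 1 → stop 4 → stop 3 → stop 2 → stop 5 → stop 6 → Depot costs 72 (by enumerating all 360 distinct tours).
Excess = 78 − 72 = 6.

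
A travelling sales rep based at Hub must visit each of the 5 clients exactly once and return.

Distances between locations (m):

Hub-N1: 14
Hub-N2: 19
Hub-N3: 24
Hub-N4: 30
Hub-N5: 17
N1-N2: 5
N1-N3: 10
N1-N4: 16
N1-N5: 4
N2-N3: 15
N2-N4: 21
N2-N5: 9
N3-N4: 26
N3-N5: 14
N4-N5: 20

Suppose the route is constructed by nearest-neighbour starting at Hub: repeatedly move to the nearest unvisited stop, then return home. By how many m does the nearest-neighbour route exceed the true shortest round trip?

Excess over optimum: 1 m.

Hub: N1=14, N5=17, N2=19, N3=24, N4=30 ⇒ N1
N1: N5=4, N2=5, N3=10, N4=16 ⇒ N5
N5: N2=9, N3=14, N4=20 ⇒ N2
N2: N3=15, N4=21 ⇒ N3
N3: N4=26 ⇒ N4
NN route Hub → N1 → N5 → N2 → N3 → N4 → Hub costs 98.
Optimal: Hub → N1 → N2 → N3 → N4 → N5 → Hub costs 97 (by enumerating all 60 distinct tours).
Excess = 98 − 97 = 1.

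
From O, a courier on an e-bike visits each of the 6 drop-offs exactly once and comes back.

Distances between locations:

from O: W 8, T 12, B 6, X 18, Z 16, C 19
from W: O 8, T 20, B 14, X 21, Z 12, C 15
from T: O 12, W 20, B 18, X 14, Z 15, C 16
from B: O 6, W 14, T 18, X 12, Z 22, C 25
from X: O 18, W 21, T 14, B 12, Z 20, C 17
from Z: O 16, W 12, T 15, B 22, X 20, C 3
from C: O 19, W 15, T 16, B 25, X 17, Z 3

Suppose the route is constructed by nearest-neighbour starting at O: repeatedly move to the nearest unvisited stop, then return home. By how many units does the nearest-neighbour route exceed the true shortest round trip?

From O: B=6, W=8, T=12, Z=16, X=18, C=19 → choose B (6).
From B: X=12, W=14, T=18, Z=22, C=25 → choose X (12).
From X: T=14, C=17, Z=20, W=21 → choose T (14).
From T: Z=15, C=16, W=20 → choose Z (15).
From Z: C=3, W=12 → choose C (3).
From C: W=15 → choose W (15).
NN route O → B → X → T → Z → C → W → O costs 73.
Optimal: O → W → Z → C → T → X → B → O costs 71 (by enumerating all 360 distinct tours).
Excess = 73 − 71 = 2.

Excess over optimum: 2.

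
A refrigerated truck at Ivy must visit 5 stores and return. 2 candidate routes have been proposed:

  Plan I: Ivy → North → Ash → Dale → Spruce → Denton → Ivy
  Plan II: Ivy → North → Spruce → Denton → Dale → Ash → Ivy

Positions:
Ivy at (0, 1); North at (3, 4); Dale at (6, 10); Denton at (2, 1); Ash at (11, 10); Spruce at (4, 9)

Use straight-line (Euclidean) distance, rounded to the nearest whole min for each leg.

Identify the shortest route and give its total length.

Plan I: 4 + 10 + 5 + 2 + 8 + 2 = 31
Plan II: 4 + 5 + 8 + 10 + 5 + 14 = 46

31 min — Plan I is the shortest.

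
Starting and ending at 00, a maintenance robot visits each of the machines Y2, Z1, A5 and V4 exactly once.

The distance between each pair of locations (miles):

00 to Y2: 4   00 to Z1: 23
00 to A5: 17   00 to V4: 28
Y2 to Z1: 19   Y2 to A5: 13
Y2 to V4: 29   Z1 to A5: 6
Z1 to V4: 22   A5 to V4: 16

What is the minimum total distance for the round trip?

Minimum total distance: 73 miles.

There are 12 distinct closed tours to check (reversals are equivalent).
00 - Y2 - Z1 - A5 - V4 - 00: 4+19+6+16+28 = 73
00 - Y2 - Z1 - V4 - A5 - 00: 4+19+22+16+17 = 78
00 - Y2 - A5 - Z1 - V4 - 00: 4+13+6+22+28 = 73
00 - Y2 - A5 - V4 - Z1 - 00: 4+13+16+22+23 = 78
00 - Y2 - V4 - Z1 - A5 - 00: 4+29+22+6+17 = 78
00 - Y2 - V4 - A5 - Z1 - 00: 4+29+16+6+23 = 78
00 - Z1 - Y2 - A5 - V4 - 00: 23+19+13+16+28 = 99
00 - Z1 - Y2 - V4 - A5 - 00: 23+19+29+16+17 = 104
00 - Z1 - A5 - Y2 - V4 - 00: 23+6+13+29+28 = 99
00 - Z1 - V4 - Y2 - A5 - 00: 23+22+29+13+17 = 104
00 - A5 - Y2 - Z1 - V4 - 00: 17+13+19+22+28 = 99
00 - A5 - Z1 - Y2 - V4 - 00: 17+6+19+29+28 = 99
The minimum is 73.
One optimal route: 00 → Y2 → Z1 → A5 → V4 → 00 (or its reverse).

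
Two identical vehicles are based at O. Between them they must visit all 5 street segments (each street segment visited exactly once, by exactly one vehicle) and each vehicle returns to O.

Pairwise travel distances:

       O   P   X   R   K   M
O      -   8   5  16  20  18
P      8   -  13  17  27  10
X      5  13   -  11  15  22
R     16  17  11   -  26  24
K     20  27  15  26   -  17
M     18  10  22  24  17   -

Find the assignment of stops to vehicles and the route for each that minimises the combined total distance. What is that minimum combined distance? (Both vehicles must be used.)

Try each way of splitting the stops between the two vehicles (each non-empty) and, for each split, find the best tour for each vehicle:
  {P} + {X, R, K, M}: 16 + 77 = 93
  {X} + {P, R, K, M}: 10 + 77 = 87
  {P, X} + {R, K, M}: 26 + 77 = 103
  {R} + {P, X, K, M}: 32 + 55 = 87
  {P, R} + {X, K, M}: 41 + 55 = 96
  {X, R} + {P, K, M}: 32 + 55 = 87
  … (15 splits in total)
Best: vehicle 1 O → X → O = 10; vehicle 2 O → P → M → K → R → O = 77; combined 87.

87 — the smallest possible combined total.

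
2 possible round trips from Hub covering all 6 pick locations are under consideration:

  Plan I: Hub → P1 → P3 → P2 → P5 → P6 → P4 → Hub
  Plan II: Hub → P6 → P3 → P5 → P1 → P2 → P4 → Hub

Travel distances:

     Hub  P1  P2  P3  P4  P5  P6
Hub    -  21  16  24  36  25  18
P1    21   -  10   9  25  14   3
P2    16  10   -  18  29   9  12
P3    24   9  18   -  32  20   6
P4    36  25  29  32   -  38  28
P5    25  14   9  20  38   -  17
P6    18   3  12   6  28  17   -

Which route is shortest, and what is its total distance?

133 — Plan II is the shortest.

Plan I: 21 + 9 + 18 + 9 + 17 + 28 + 36 = 138
Plan II: 18 + 6 + 20 + 14 + 10 + 29 + 36 = 133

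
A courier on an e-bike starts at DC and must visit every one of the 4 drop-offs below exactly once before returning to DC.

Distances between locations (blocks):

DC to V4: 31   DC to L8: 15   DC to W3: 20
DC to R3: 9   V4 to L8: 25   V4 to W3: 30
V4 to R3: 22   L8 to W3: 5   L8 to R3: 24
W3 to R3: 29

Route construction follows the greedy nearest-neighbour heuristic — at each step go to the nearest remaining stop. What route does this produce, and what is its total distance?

81 blocks along DC → R3 → V4 → L8 → W3 → DC.

DC → [R3:9 / L8:15 / W3:20 / V4:31] → R3 (9)
R3 → [V4:22 / L8:24 / W3:29] → V4 (22)
V4 → [L8:25 / W3:30] → L8 (25)
L8 → [W3:5] → W3 (5)
Return W3→DC: 20.
Total = 9 + 22 + 25 + 5 + 20 = 81.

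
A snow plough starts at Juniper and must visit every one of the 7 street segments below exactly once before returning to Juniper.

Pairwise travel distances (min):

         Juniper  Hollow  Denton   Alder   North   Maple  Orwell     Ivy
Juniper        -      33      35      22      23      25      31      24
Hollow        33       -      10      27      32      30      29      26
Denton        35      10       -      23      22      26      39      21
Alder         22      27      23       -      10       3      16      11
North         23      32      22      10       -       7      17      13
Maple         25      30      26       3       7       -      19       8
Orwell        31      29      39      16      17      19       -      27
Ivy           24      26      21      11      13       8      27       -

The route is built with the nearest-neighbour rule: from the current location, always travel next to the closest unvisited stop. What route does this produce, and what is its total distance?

136 min along Juniper → Alder → Maple → North → Ivy → Denton → Hollow → Orwell → Juniper.

From Juniper: distances to unvisited — Alder=22, North=23, Ivy=24, Maple=25, Orwell=31, Hollow=33, Denton=35. Nearest is Alder (22).
From Alder: distances to unvisited — Maple=3, North=10, Ivy=11, Orwell=16, Denton=23, Hollow=27. Nearest is Maple (3).
From Maple: distances to unvisited — North=7, Ivy=8, Orwell=19, Denton=26, Hollow=30. Nearest is North (7).
From North: distances to unvisited — Ivy=13, Orwell=17, Denton=22, Hollow=32. Nearest is Ivy (13).
From Ivy: distances to unvisited — Denton=21, Hollow=26, Orwell=27. Nearest is Denton (21).
From Denton: distances to unvisited — Hollow=10, Orwell=39. Nearest is Hollow (10).
From Hollow: distances to unvisited — Orwell=29. Nearest is Orwell (29).
Return Orwell→Juniper: 31.
Total = 22 + 3 + 7 + 13 + 21 + 10 + 29 + 31 = 136.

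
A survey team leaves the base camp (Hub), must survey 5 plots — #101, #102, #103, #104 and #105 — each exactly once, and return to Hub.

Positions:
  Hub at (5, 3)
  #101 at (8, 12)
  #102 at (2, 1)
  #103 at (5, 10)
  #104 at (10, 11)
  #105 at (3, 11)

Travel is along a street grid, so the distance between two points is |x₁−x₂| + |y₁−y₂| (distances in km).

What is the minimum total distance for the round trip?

38 km — the shortest possible round trip.

Hub → #101 → #102 → #103 → #104 → #105 → Hub: 12+17+12+6+7+10 = 64
Hub → #101 → #102 → #103 → #105 → #104 → Hub: 12+17+12+3+7+13 = 64
Hub → #101 → #102 → #104 → #103 → #105 → Hub: 12+17+18+6+3+10 = 66
Hub → #101 → #102 → #104 → #105 → #103 → Hub: 12+17+18+7+3+7 = 64
Hub → #101 → #102 → #105 → #103 → #104 → Hub: 12+17+11+3+6+13 = 62
Hub → #101 → #102 → #105 → #104 → #103 → Hub: 12+17+11+7+6+7 = 60
Hub → #101 → #103 → #102 → #104 → #105 → Hub: 12+5+12+18+7+10 = 64
Hub → #101 → #103 → #102 → #105 → #104 → Hub: 12+5+12+11+7+13 = 60
Hub → #101 → #103 → #104 → #102 → #105 → Hub: 12+5+6+18+11+10 = 62
Hub → #101 → #103 → #104 → #105 → #102 → Hub: 12+5+6+7+11+5 = 46
Hub → #101 → #103 → #105 → #102 → #104 → Hub: 12+5+3+11+18+13 = 62
Hub → #101 → #103 → #105 → #104 → #102 → Hub: 12+5+3+7+18+5 = 50
Hub → #101 → #104 → #102 → #103 → #105 → Hub: 12+3+18+12+3+10 = 58
Hub → #101 → #104 → #102 → #105 → #103 → Hub: 12+3+18+11+3+7 = 54
… (46 more)
Hub → #102 → #105 → #101 → #104 → #103 → Hub: 5+11+6+3+6+7 = 38  ← best
The minimum is 38.
One optimal route: Hub → #102 → #105 → #101 → #104 → #103 → Hub (or its reverse).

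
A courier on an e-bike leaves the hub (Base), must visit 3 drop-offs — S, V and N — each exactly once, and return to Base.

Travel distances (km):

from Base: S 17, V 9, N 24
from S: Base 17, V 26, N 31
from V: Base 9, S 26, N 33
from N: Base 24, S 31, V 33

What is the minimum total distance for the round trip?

Shortest round trip = 90 km.

Base→S→V→N→Base: 17+26+33+24 = 100
Base→S→N→V→Base: 17+31+33+9 = 90
Base→V→S→N→Base: 9+26+31+24 = 90
The minimum is 90.
One optimal route: Base → S → N → V → Base (or its reverse).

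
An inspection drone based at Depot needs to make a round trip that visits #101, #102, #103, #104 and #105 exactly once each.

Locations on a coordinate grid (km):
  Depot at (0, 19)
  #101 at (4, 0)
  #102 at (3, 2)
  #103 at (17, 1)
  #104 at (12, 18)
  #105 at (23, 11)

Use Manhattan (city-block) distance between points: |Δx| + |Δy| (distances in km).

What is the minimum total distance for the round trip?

Minimum total distance: 84 km.

With 5 stops there are 5!/2 = 60 distinct round trips (a route and its reverse cost the same).
Depot→#101→#102→#103→#104→#105→Depot: 23+3+15+22+18+31 = 112
Depot→#101→#102→#103→#105→#104→Depot: 23+3+15+16+18+13 = 88
Depot→#101→#102→#104→#103→#105→Depot: 23+3+25+22+16+31 = 120
Depot→#101→#102→#104→#105→#103→Depot: 23+3+25+18+16+35 = 120
Depot→#101→#102→#105→#103→#104→Depot: 23+3+29+16+22+13 = 106
Depot→#101→#102→#105→#104→#103→Depot: 23+3+29+18+22+35 = 130
Depot→#101→#103→#102→#104→#105→Depot: 23+14+15+25+18+31 = 126
Depot→#101→#103→#102→#105→#104→Depot: 23+14+15+29+18+13 = 112
Depot→#101→#103→#104→#102→#105→Depot: 23+14+22+25+29+31 = 144
Depot→#101→#103→#104→#105→#102→Depot: 23+14+22+18+29+20 = 126
Depot→#101→#103→#105→#102→#104→Depot: 23+14+16+29+25+13 = 120
Depot→#101→#103→#105→#104→#102→Depot: 23+14+16+18+25+20 = 116
Depot→#101→#104→#102→#103→#105→Depot: 23+26+25+15+16+31 = 136
Depot→#101→#104→#102→#105→#103→Depot: 23+26+25+29+16+35 = 154
… (46 more)
Depot→#102→#101→#103→#105→#104→Depot: 20+3+14+16+18+13 = 84  ← best
The minimum is 84.
One optimal route: Depot → #102 → #101 → #103 → #105 → #104 → Depot (or its reverse).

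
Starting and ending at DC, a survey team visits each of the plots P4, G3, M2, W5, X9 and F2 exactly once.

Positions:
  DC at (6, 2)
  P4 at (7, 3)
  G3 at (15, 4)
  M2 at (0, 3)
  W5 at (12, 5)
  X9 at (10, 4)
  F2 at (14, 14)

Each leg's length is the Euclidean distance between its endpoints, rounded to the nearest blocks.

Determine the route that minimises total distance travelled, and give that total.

DC - P4 - G3 - M2 - W5 - X9 - F2 - DC: 1+8+15+12+2+11+14 = 63
DC - P4 - G3 - M2 - W5 - F2 - X9 - DC: 1+8+15+12+9+11+4 = 60
DC - P4 - G3 - M2 - X9 - W5 - F2 - DC: 1+8+15+10+2+9+14 = 59
DC - P4 - G3 - M2 - X9 - F2 - W5 - DC: 1+8+15+10+11+9+7 = 61
DC - P4 - G3 - M2 - F2 - W5 - X9 - DC: 1+8+15+18+9+2+4 = 57
DC - P4 - G3 - M2 - F2 - X9 - W5 - DC: 1+8+15+18+11+2+7 = 62
DC - P4 - G3 - W5 - M2 - X9 - F2 - DC: 1+8+3+12+10+11+14 = 59
DC - P4 - G3 - W5 - M2 - F2 - X9 - DC: 1+8+3+12+18+11+4 = 57
… (352 more)
DC - P4 - X9 - W5 - G3 - F2 - M2 - DC: 1+3+2+3+10+18+6 = 43  ← best
The minimum is 43.
One optimal route: DC → P4 → X9 → W5 → G3 → F2 → M2 → DC (or its reverse).

Shortest round trip = 43 blocks.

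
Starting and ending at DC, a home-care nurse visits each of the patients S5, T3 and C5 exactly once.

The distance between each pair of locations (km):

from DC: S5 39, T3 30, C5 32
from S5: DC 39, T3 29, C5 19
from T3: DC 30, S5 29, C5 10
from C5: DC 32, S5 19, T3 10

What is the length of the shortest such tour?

There are 3 distinct closed tours to check (reversals are equivalent).
DC→S5→T3→C5→DC: 39+29+10+32 = 110
DC→S5→C5→T3→DC: 39+19+10+30 = 98
DC→T3→S5→C5→DC: 30+29+19+32 = 110
The minimum is 98.
One optimal route: DC → S5 → C5 → T3 → DC (or its reverse).

Minimum total distance: 98 km.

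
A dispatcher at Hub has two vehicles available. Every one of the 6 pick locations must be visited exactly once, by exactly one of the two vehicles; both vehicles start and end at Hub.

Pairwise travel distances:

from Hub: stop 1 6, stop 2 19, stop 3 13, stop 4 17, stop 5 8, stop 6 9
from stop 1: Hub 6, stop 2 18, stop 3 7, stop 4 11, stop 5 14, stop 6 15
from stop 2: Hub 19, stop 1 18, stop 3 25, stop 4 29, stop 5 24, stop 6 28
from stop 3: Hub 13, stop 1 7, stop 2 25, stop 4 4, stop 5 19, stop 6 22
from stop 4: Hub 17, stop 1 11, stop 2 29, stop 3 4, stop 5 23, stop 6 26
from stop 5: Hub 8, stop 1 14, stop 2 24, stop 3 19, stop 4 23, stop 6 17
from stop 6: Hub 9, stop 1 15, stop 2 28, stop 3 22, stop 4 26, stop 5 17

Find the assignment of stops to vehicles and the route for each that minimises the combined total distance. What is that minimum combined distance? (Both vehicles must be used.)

96 — the smallest possible combined total.

There are 2^5 − 1 = 31 ways to divide the 6 stops into two non-empty groups. For each, the best each vehicle can do is its own shortest tour through its group:
  {stop 1} + {stop 2, stop 3, stop 4, stop 5, stop 6}: 12 + 96 = 108
  {stop 2} + {stop 1, stop 3, stop 4, stop 5, stop 6}: 38 + 66 = 104
  {stop 1, stop 2} + {stop 3, stop 4, stop 5, stop 6}: 43 + 66 = 109
  {stop 3} + {stop 1, stop 2, stop 4, stop 5, stop 6}: 26 + 96 = 122
  {stop 1, stop 3} + {stop 2, stop 4, stop 5, stop 6}: 26 + 96 = 122
  {stop 2, stop 3} + {stop 1, stop 4, stop 5, stop 6}: 57 + 66 = 123
  … (31 splits in total)
  {stop 1, stop 2, stop 3, stop 4, stop 5} + {stop 6}: 78 + 18 = 96  ← best
Best: vehicle 1 Hub → stop 1 → stop 3 → stop 4 → stop 2 → stop 5 → Hub = 78; vehicle 2 Hub → stop 6 → Hub = 18; combined 96.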